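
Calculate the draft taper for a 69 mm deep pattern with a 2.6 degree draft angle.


Formula: taper = depth * tan(draft_angle)
tan(2.6 deg) = 0.0454097
taper = 69 mm * 0.0454097 = 3.1333 mm


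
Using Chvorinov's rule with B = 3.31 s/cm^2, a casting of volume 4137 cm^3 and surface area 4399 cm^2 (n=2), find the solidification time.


Formula: t_s = B * (V/A)^n  (Chvorinov's rule, n=2)
Modulus M = V/A = 4137/4399 = 0.940441 cm
M^2 = 0.940441^2 = 0.884429 cm^2
t_s = 3.31 * 0.884429 = 2.9275 s

Answer: 2.9275 s


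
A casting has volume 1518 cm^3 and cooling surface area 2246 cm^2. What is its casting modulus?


Formula: Casting Modulus M = V / A
M = 1518 cm^3 / 2246 cm^2 = 0.6759 cm

Answer: 0.6759 cm


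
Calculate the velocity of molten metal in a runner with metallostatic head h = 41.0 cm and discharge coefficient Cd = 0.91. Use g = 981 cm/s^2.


Formula: v = Cd * sqrt(2 * g * h)  (Torricelli with discharge coefficient)
2*g*h = 2 * 981 * 41.0 = 80442.0 cm^2/s^2
sqrt(80442.0) = 283.62299 cm/s
v = 0.91 * 283.62299 = 258.0969 cm/s


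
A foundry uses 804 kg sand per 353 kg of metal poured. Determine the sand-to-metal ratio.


Formula: Sand-to-Metal Ratio = W_sand / W_metal
Ratio = 804 kg / 353 kg = 2.2776

Answer: 2.2776


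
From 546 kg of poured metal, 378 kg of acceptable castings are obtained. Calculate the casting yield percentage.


Formula: Casting Yield = (W_good / W_total) * 100
Yield = (378 kg / 546 kg) * 100 = 69.2308%

69.2308%


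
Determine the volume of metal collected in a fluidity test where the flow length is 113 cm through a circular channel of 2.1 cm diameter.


Formula: V = pi * (d/2)^2 * L  (cylinder volume)
Radius = 2.1/2 = 1.05 cm
V = pi * 1.05^2 * 113 = 391.3875 cm^3

Answer: 391.3875 cm^3


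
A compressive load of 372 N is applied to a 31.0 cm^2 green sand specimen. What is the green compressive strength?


Formula: Compressive Strength = Force / Area
Strength = 372 N / 31.0 cm^2 = 12.0000 N/cm^2

Answer: 12.0000 N/cm^2


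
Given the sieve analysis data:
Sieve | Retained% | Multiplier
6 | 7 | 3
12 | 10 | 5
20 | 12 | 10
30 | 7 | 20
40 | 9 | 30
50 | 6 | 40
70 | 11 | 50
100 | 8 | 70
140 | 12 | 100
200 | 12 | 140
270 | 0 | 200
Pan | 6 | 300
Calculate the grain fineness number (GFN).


Formula: GFN = sum(pct * multiplier) / sum(pct)
sum(pct * multiplier) = 6631
sum(pct) = 100
GFN = 6631 / 100 = 66.31

66.31


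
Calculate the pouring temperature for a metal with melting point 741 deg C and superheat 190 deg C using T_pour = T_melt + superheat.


Formula: T_pour = T_melt + Superheat
T_pour = 741 + 190 = 931 deg C

Final answer: 931 deg C


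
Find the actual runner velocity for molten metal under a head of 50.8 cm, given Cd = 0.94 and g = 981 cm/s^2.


Formula: v = Cd * sqrt(2 * g * h)  (Torricelli with discharge coefficient)
2*g*h = 2 * 981 * 50.8 = 99669.6 cm^2/s^2
sqrt(99669.6) = 315.70493 cm/s
v = 0.94 * 315.70493 = 296.7626 cm/s


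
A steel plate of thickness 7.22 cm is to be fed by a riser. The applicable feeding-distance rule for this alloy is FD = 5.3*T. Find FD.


Formula: FD = 5.3 * T  (riser feeding-distance rule)
FD = 5.3 * 7.22 cm = 38.2660 cm

Final answer: 38.2660 cm


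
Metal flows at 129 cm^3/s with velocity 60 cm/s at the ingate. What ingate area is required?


Formula: A_ingate = Q / v  (continuity equation)
A = 129 cm^3/s / 60 cm/s = 2.1500 cm^2

Answer: 2.1500 cm^2


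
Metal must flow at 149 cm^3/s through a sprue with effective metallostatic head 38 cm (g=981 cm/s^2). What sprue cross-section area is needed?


Formula: v = sqrt(2*g*h), A = Q/v
Velocity: v = sqrt(2 * 981 * 38) = sqrt(74556) = 273.0494 cm/s
Sprue area: A = Q / v = 149 / 273.0494 = 0.5457 cm^2

Answer: 0.5457 cm^2


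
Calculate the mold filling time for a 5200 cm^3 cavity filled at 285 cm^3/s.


Formula: t_fill = V_mold / Q_flow
t = 5200 cm^3 / 285 cm^3/s = 18.2456 s

Final answer: 18.2456 s


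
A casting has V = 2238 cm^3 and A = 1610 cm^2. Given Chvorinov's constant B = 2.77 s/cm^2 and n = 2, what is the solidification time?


Formula: t_s = B * (V/A)^n  (Chvorinov's rule, n=2)
Modulus M = V/A = 2238/1610 = 1.390062 cm
M^2 = 1.390062^2 = 1.932272 cm^2
t_s = 2.77 * 1.932272 = 5.3524 s

Final answer: 5.3524 s


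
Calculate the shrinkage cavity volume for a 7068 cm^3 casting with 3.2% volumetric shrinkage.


Formula: V_shrink = V_casting * shrinkage_pct / 100
V_shrink = 7068 cm^3 * 3.2 / 100 = 226.1760 cm^3

226.1760 cm^3


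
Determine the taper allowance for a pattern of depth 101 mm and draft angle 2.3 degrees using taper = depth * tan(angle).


Formula: taper = depth * tan(draft_angle)
tan(2.3 deg) = 0.0401641
taper = 101 mm * 0.0401641 = 4.0566 mm

4.0566 mm


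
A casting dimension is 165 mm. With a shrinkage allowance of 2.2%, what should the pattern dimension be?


Formula: L_pattern = L_casting * (1 + shrinkage_rate/100)
Shrinkage factor = 1 + 2.2/100 = 1.022
L_pattern = 165 mm * 1.022 = 168.6300 mm

Final answer: 168.6300 mm


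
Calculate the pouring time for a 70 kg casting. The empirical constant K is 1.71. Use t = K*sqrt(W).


Formula: t = K * sqrt(W)
sqrt(W) = sqrt(70) = 8.36660
t = 1.71 * 8.36660 = 14.3069 s

Answer: 14.3069 s


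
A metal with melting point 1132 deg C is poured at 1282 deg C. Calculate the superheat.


Formula: Superheat = T_pour - T_melt
Superheat = 1282 - 1132 = 150 deg C

Answer: 150 deg C


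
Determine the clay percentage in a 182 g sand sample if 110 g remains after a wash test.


Formula: Clay% = (W_total - W_washed) / W_total * 100
Clay mass = 182 - 110 = 72 g
Clay% = 72 / 182 * 100 = 39.5604%

Final answer: 39.5604%


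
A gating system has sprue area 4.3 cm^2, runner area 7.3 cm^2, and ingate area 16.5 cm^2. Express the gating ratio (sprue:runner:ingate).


Sprue:Runner:Ingate = 1 : 7.3/4.3 : 16.5/4.3 = 1:1.70:3.84

Answer: 1:1.70:3.84


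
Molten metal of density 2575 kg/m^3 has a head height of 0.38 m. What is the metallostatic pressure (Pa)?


Formula: P = rho * g * h
rho * g = 2575 * 9.81 = 25260.75 N/m^3
P = 25260.75 * 0.38 = 9599.0850 Pa

Answer: 9599.0850 Pa


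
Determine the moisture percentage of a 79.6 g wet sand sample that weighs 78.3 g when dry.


Formula: MC = (W_wet - W_dry) / W_wet * 100
Water mass = 79.6 - 78.3 = 1.3 g
MC = 1.3 / 79.6 * 100 = 1.6332%


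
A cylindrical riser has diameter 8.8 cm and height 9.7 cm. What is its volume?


Formula: V = pi * (D/2)^2 * H  (cylinder volume)
Radius = D/2 = 8.8/2 = 4.4 cm
V = pi * 4.4^2 * 9.7 = 589.9660 cm^3

Answer: 589.9660 cm^3


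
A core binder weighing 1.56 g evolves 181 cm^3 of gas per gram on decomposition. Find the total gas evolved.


Formula: V_gas = W_binder * gas_evolution_rate
V = 1.56 g * 181 cm^3/g = 282.3600 cm^3

Final answer: 282.3600 cm^3


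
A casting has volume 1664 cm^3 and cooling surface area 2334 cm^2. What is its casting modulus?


Formula: Casting Modulus M = V / A
M = 1664 cm^3 / 2334 cm^2 = 0.7129 cm

Answer: 0.7129 cm


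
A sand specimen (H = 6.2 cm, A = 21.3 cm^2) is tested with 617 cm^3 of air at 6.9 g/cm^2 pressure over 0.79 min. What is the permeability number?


Formula: Permeability Number P = (V * H) / (p * A * t)
Numerator: V * H = 617 * 6.2 = 3825.4
Denominator: p * A * t = 6.9 * 21.3 * 0.79 = 116.1063
P = 3825.4 / 116.1063 = 32.9474

32.9474


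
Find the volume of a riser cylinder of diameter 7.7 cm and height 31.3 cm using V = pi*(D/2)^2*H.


Formula: V = pi * (D/2)^2 * H  (cylinder volume)
Radius = D/2 = 7.7/2 = 3.85 cm
V = pi * 3.85^2 * 31.3 = 1457.5238 cm^3

Answer: 1457.5238 cm^3


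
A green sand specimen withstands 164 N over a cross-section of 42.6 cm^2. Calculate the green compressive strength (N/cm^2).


Formula: Compressive Strength = Force / Area
Strength = 164 N / 42.6 cm^2 = 3.8498 N/cm^2

3.8498 N/cm^2


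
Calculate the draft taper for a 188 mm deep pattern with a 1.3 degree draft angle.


Formula: taper = depth * tan(draft_angle)
tan(1.3 deg) = 0.0226932
taper = 188 mm * 0.0226932 = 4.2663 mm

Answer: 4.2663 mm


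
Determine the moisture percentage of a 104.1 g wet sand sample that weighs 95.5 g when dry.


Formula: MC = (W_wet - W_dry) / W_wet * 100
Water mass = 104.1 - 95.5 = 8.6 g
MC = 8.6 / 104.1 * 100 = 8.2613%

8.2613%


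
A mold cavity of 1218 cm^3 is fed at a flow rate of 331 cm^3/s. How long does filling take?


Formula: t_fill = V_mold / Q_flow
t = 1218 cm^3 / 331 cm^3/s = 3.6798 s

Final answer: 3.6798 s


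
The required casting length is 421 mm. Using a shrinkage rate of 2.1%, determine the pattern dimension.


Formula: L_pattern = L_casting * (1 + shrinkage_rate/100)
Shrinkage factor = 1 + 2.1/100 = 1.021
L_pattern = 421 mm * 1.021 = 429.8410 mm


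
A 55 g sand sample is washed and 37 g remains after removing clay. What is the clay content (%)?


Formula: Clay% = (W_total - W_washed) / W_total * 100
Clay mass = 55 - 37 = 18 g
Clay% = 18 / 55 * 100 = 32.7273%

Answer: 32.7273%


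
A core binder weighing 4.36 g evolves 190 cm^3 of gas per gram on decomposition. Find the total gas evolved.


Formula: V_gas = W_binder * gas_evolution_rate
V = 4.36 g * 190 cm^3/g = 828.4000 cm^3

Answer: 828.4000 cm^3


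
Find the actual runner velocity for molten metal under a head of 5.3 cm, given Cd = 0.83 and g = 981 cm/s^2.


Formula: v = Cd * sqrt(2 * g * h)  (Torricelli with discharge coefficient)
2*g*h = 2 * 981 * 5.3 = 10398.6 cm^2/s^2
sqrt(10398.6) = 101.97353 cm/s
v = 0.83 * 101.97353 = 84.6380 cm/s


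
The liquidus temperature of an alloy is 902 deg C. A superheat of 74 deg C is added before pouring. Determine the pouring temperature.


Formula: T_pour = T_melt + Superheat
T_pour = 902 + 74 = 976 deg C


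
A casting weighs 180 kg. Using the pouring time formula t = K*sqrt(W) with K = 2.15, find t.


Formula: t = K * sqrt(W)
sqrt(W) = sqrt(180) = 13.41641
t = 2.15 * 13.41641 = 28.8453 s

28.8453 s


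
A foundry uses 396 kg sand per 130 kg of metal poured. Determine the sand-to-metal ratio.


Formula: Sand-to-Metal Ratio = W_sand / W_metal
Ratio = 396 kg / 130 kg = 3.0462

Final answer: 3.0462


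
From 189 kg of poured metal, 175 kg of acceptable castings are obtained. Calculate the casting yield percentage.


Formula: Casting Yield = (W_good / W_total) * 100
Yield = (175 kg / 189 kg) * 100 = 92.5926%

Final answer: 92.5926%


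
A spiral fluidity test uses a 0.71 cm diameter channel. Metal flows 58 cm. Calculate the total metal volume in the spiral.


Formula: V = pi * (d/2)^2 * L  (cylinder volume)
Radius = 0.71/2 = 0.355 cm
V = pi * 0.355^2 * 58 = 22.9633 cm^3


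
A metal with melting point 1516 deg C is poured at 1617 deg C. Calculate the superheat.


Formula: Superheat = T_pour - T_melt
Superheat = 1617 - 1516 = 101 deg C

Answer: 101 deg C


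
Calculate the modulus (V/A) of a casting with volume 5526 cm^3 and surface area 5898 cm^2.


Formula: Casting Modulus M = V / A
M = 5526 cm^3 / 5898 cm^2 = 0.9369 cm

0.9369 cm


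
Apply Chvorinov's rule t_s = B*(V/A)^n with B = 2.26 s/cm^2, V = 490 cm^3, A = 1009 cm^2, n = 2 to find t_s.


Formula: t_s = B * (V/A)^n  (Chvorinov's rule, n=2)
Modulus M = V/A = 490/1009 = 0.485629 cm
M^2 = 0.485629^2 = 0.235836 cm^2
t_s = 2.26 * 0.235836 = 0.5330 s

0.5330 s


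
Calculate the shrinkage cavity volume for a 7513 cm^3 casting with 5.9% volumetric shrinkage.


Formula: V_shrink = V_casting * shrinkage_pct / 100
V_shrink = 7513 cm^3 * 5.9 / 100 = 443.2670 cm^3


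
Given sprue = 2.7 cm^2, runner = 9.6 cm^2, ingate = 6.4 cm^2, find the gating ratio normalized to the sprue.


Sprue:Runner:Ingate = 1 : 9.6/2.7 : 6.4/2.7 = 1:3.56:2.37

Final answer: 1:3.56:2.37


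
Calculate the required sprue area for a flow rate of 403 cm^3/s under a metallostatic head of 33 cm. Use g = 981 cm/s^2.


Formula: v = sqrt(2*g*h), A = Q/v
Velocity: v = sqrt(2 * 981 * 33) = sqrt(64746) = 254.4524 cm/s
Sprue area: A = Q / v = 403 / 254.4524 = 1.5838 cm^2

Answer: 1.5838 cm^2


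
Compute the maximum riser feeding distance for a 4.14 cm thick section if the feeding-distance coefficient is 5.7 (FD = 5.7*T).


Formula: FD = 5.7 * T  (riser feeding-distance rule)
FD = 5.7 * 4.14 cm = 23.5980 cm


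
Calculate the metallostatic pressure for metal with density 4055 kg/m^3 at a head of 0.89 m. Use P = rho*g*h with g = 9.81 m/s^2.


Formula: P = rho * g * h
rho * g = 4055 * 9.81 = 39779.55 N/m^3
P = 39779.55 * 0.89 = 35403.7995 Pa

Final answer: 35403.7995 Pa


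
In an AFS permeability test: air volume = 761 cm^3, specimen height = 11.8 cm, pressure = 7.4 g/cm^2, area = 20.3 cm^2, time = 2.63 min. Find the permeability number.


Formula: Permeability Number P = (V * H) / (p * A * t)
Numerator: V * H = 761 * 11.8 = 8979.8
Denominator: p * A * t = 7.4 * 20.3 * 2.63 = 395.0786
P = 8979.8 / 395.0786 = 22.7291

Answer: 22.7291


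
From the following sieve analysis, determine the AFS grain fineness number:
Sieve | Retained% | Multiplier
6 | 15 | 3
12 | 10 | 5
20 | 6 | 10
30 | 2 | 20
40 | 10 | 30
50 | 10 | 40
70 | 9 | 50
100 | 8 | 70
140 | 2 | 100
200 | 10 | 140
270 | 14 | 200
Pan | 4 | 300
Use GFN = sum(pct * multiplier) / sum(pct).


Formula: GFN = sum(pct * multiplier) / sum(pct)
sum(pct * multiplier) = 7505
sum(pct) = 100
GFN = 7505 / 100 = 75.05

Final answer: 75.05


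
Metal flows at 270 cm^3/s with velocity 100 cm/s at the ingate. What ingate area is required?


Formula: A_ingate = Q / v  (continuity equation)
A = 270 cm^3/s / 100 cm/s = 2.7000 cm^2

2.7000 cm^2


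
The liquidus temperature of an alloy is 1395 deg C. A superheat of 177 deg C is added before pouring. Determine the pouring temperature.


Formula: T_pour = T_melt + Superheat
T_pour = 1395 + 177 = 1572 deg C

1572 deg C


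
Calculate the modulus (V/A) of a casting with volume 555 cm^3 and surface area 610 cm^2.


Formula: Casting Modulus M = V / A
M = 555 cm^3 / 610 cm^2 = 0.9098 cm


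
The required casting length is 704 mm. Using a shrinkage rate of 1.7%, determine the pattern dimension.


Formula: L_pattern = L_casting * (1 + shrinkage_rate/100)
Shrinkage factor = 1 + 1.7/100 = 1.017
L_pattern = 704 mm * 1.017 = 715.9680 mm

Answer: 715.9680 mm


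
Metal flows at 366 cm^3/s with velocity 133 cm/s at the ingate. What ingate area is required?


Formula: A_ingate = Q / v  (continuity equation)
A = 366 cm^3/s / 133 cm/s = 2.7519 cm^2

2.7519 cm^2


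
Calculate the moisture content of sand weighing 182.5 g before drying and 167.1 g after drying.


Formula: MC = (W_wet - W_dry) / W_wet * 100
Water mass = 182.5 - 167.1 = 15.4 g
MC = 15.4 / 182.5 * 100 = 8.4384%

Final answer: 8.4384%


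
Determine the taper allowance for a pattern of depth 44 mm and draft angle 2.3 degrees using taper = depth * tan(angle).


Formula: taper = depth * tan(draft_angle)
tan(2.3 deg) = 0.0401641
taper = 44 mm * 0.0401641 = 1.7672 mm

Answer: 1.7672 mm


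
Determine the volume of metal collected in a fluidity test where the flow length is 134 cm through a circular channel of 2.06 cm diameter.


Formula: V = pi * (d/2)^2 * L  (cylinder volume)
Radius = 2.06/2 = 1.03 cm
V = pi * 1.03^2 * 134 = 446.6107 cm^3

Answer: 446.6107 cm^3


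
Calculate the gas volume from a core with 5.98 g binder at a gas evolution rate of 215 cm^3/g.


Formula: V_gas = W_binder * gas_evolution_rate
V = 5.98 g * 215 cm^3/g = 1285.7000 cm^3


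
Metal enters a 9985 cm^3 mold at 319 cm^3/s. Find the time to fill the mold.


Formula: t_fill = V_mold / Q_flow
t = 9985 cm^3 / 319 cm^3/s = 31.3009 s

31.3009 s


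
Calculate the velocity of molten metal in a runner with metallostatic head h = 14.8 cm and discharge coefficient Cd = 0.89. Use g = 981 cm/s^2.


Formula: v = Cd * sqrt(2 * g * h)  (Torricelli with discharge coefficient)
2*g*h = 2 * 981 * 14.8 = 29037.6 cm^2/s^2
sqrt(29037.6) = 170.40423 cm/s
v = 0.89 * 170.40423 = 151.6598 cm/s

Answer: 151.6598 cm/s


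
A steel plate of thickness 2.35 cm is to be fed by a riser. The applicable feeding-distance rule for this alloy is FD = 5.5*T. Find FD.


Formula: FD = 5.5 * T  (riser feeding-distance rule)
FD = 5.5 * 2.35 cm = 12.9250 cm

Answer: 12.9250 cm


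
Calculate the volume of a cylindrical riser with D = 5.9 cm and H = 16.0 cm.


Formula: V = pi * (D/2)^2 * H  (cylinder volume)
Radius = D/2 = 5.9/2 = 2.95 cm
V = pi * 2.95^2 * 16.0 = 437.4354 cm^3

Answer: 437.4354 cm^3


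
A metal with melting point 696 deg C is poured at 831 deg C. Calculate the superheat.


Formula: Superheat = T_pour - T_melt
Superheat = 831 - 696 = 135 deg C


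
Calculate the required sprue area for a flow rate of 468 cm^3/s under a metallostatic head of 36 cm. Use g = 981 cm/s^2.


Formula: v = sqrt(2*g*h), A = Q/v
Velocity: v = sqrt(2 * 981 * 36) = sqrt(70632) = 265.7668 cm/s
Sprue area: A = Q / v = 468 / 265.7668 = 1.7609 cm^2

Final answer: 1.7609 cm^2


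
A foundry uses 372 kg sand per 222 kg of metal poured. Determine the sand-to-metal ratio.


Formula: Sand-to-Metal Ratio = W_sand / W_metal
Ratio = 372 kg / 222 kg = 1.6757


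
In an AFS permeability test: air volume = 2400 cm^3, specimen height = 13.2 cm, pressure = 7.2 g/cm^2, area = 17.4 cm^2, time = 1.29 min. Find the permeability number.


Formula: Permeability Number P = (V * H) / (p * A * t)
Numerator: V * H = 2400 * 13.2 = 31680.0
Denominator: p * A * t = 7.2 * 17.4 * 1.29 = 161.6112
P = 31680.0 / 161.6112 = 196.0260


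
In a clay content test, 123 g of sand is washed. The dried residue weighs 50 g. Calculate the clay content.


Formula: Clay% = (W_total - W_washed) / W_total * 100
Clay mass = 123 - 50 = 73 g
Clay% = 73 / 123 * 100 = 59.3496%

Final answer: 59.3496%


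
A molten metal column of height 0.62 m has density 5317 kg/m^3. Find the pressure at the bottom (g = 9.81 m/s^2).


Formula: P = rho * g * h
rho * g = 5317 * 9.81 = 52159.77 N/m^3
P = 52159.77 * 0.62 = 32339.0574 Pa

32339.0574 Pa


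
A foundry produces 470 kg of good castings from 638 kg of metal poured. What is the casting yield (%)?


Formula: Casting Yield = (W_good / W_total) * 100
Yield = (470 kg / 638 kg) * 100 = 73.6677%


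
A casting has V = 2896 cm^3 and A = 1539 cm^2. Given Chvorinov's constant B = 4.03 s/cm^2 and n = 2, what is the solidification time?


Formula: t_s = B * (V/A)^n  (Chvorinov's rule, n=2)
Modulus M = V/A = 2896/1539 = 1.881741 cm
M^2 = 1.881741^2 = 3.540949 cm^2
t_s = 4.03 * 3.540949 = 14.2700 s

Final answer: 14.2700 s


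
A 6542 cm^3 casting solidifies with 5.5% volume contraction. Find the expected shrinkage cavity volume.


Formula: V_shrink = V_casting * shrinkage_pct / 100
V_shrink = 6542 cm^3 * 5.5 / 100 = 359.8100 cm^3

Answer: 359.8100 cm^3


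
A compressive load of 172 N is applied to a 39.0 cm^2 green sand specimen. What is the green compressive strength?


Formula: Compressive Strength = Force / Area
Strength = 172 N / 39.0 cm^2 = 4.4103 N/cm^2


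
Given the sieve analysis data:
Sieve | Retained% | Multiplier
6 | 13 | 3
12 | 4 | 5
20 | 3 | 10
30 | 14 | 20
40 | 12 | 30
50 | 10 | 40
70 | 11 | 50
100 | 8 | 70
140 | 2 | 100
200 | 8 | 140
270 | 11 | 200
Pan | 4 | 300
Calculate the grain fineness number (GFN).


Formula: GFN = sum(pct * multiplier) / sum(pct)
sum(pct * multiplier) = 6959
sum(pct) = 100
GFN = 6959 / 100 = 69.59

Final answer: 69.59


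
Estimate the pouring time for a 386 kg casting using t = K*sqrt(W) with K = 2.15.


Formula: t = K * sqrt(W)
sqrt(W) = sqrt(386) = 19.64688
t = 2.15 * 19.64688 = 42.2408 s

Answer: 42.2408 s


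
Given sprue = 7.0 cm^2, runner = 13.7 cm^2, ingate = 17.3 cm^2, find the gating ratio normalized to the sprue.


Sprue:Runner:Ingate = 1 : 13.7/7.0 : 17.3/7.0 = 1:1.96:2.47

Answer: 1:1.96:2.47


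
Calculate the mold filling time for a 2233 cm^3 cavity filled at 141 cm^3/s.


Formula: t_fill = V_mold / Q_flow
t = 2233 cm^3 / 141 cm^3/s = 15.8369 s

Final answer: 15.8369 s


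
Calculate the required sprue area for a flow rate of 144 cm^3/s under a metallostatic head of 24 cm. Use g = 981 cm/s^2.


Formula: v = sqrt(2*g*h), A = Q/v
Velocity: v = sqrt(2 * 981 * 24) = sqrt(47088) = 216.9977 cm/s
Sprue area: A = Q / v = 144 / 216.9977 = 0.6636 cm^2

Answer: 0.6636 cm^2


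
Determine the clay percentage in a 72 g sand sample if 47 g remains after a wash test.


Formula: Clay% = (W_total - W_washed) / W_total * 100
Clay mass = 72 - 47 = 25 g
Clay% = 25 / 72 * 100 = 34.7222%

Final answer: 34.7222%


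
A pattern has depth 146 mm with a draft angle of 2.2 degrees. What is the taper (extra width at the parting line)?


Formula: taper = depth * tan(draft_angle)
tan(2.2 deg) = 0.0384161
taper = 146 mm * 0.0384161 = 5.6088 mm

5.6088 mm


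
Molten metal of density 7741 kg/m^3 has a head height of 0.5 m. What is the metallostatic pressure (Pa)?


Formula: P = rho * g * h
rho * g = 7741 * 9.81 = 75939.21 N/m^3
P = 75939.21 * 0.5 = 37969.6050 Pa

Final answer: 37969.6050 Pa


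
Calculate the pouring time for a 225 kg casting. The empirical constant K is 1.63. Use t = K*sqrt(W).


Formula: t = K * sqrt(W)
sqrt(W) = sqrt(225) = 15.00000
t = 1.63 * 15.00000 = 24.4500 s

Final answer: 24.4500 s


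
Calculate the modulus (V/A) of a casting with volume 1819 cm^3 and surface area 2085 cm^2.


Formula: Casting Modulus M = V / A
M = 1819 cm^3 / 2085 cm^2 = 0.8724 cm


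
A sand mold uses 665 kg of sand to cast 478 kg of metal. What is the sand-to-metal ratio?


Formula: Sand-to-Metal Ratio = W_sand / W_metal
Ratio = 665 kg / 478 kg = 1.3912

Answer: 1.3912


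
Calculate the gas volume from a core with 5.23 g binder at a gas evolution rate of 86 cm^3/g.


Formula: V_gas = W_binder * gas_evolution_rate
V = 5.23 g * 86 cm^3/g = 449.7800 cm^3

449.7800 cm^3


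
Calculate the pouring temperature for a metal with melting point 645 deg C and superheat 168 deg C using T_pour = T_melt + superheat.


Formula: T_pour = T_melt + Superheat
T_pour = 645 + 168 = 813 deg C

Answer: 813 deg C


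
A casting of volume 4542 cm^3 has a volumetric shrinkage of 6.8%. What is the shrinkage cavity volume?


Formula: V_shrink = V_casting * shrinkage_pct / 100
V_shrink = 4542 cm^3 * 6.8 / 100 = 308.8560 cm^3

308.8560 cm^3


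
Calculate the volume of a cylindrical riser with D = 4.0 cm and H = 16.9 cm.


Formula: V = pi * (D/2)^2 * H  (cylinder volume)
Radius = D/2 = 4.0/2 = 2.0 cm
V = pi * 2.0^2 * 16.9 = 212.3717 cm^3

212.3717 cm^3


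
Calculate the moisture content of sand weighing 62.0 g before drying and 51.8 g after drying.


Formula: MC = (W_wet - W_dry) / W_wet * 100
Water mass = 62.0 - 51.8 = 10.2 g
MC = 10.2 / 62.0 * 100 = 16.4516%

16.4516%


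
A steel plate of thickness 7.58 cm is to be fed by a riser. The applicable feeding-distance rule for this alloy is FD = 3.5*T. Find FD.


Formula: FD = 3.5 * T  (riser feeding-distance rule)
FD = 3.5 * 7.58 cm = 26.5300 cm

26.5300 cm


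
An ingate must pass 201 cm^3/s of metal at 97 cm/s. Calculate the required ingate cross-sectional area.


Formula: A_ingate = Q / v  (continuity equation)
A = 201 cm^3/s / 97 cm/s = 2.0722 cm^2

Final answer: 2.0722 cm^2


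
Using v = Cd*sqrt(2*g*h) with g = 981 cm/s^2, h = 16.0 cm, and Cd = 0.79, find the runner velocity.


Formula: v = Cd * sqrt(2 * g * h)  (Torricelli with discharge coefficient)
2*g*h = 2 * 981 * 16.0 = 31392.0 cm^2/s^2
sqrt(31392.0) = 177.17788 cm/s
v = 0.79 * 177.17788 = 139.9705 cm/s

139.9705 cm/s


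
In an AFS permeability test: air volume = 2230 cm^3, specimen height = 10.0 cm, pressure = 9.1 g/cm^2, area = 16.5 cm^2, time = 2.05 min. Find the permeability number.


Formula: Permeability Number P = (V * H) / (p * A * t)
Numerator: V * H = 2230 * 10.0 = 22300.0
Denominator: p * A * t = 9.1 * 16.5 * 2.05 = 307.8075
P = 22300.0 / 307.8075 = 72.4479

Final answer: 72.4479


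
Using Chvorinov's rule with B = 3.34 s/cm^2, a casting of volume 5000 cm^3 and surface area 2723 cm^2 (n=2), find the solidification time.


Formula: t_s = B * (V/A)^n  (Chvorinov's rule, n=2)
Modulus M = V/A = 5000/2723 = 1.836210 cm
M^2 = 1.836210^2 = 3.371667 cm^2
t_s = 3.34 * 3.371667 = 11.2614 s

Answer: 11.2614 s


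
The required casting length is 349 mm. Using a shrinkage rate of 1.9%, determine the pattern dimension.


Formula: L_pattern = L_casting * (1 + shrinkage_rate/100)
Shrinkage factor = 1 + 1.9/100 = 1.019
L_pattern = 349 mm * 1.019 = 355.6310 mm

355.6310 mm


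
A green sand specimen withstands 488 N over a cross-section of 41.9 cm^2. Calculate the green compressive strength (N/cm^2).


Formula: Compressive Strength = Force / Area
Strength = 488 N / 41.9 cm^2 = 11.6468 N/cm^2

Answer: 11.6468 N/cm^2


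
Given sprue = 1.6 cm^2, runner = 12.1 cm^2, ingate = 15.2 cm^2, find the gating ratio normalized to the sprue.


Sprue:Runner:Ingate = 1 : 12.1/1.6 : 15.2/1.6 = 1:7.56:9.50

Final answer: 1:7.56:9.50


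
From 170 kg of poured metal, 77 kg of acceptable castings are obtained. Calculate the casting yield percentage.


Formula: Casting Yield = (W_good / W_total) * 100
Yield = (77 kg / 170 kg) * 100 = 45.2941%


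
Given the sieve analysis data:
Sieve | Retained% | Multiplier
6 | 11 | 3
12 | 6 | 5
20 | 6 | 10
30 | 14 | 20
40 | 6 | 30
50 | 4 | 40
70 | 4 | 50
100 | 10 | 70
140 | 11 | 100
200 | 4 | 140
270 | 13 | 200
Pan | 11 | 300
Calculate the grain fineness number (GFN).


Formula: GFN = sum(pct * multiplier) / sum(pct)
sum(pct * multiplier) = 9203
sum(pct) = 100
GFN = 9203 / 100 = 92.03

92.03


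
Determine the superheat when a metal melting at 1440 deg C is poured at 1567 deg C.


Formula: Superheat = T_pour - T_melt
Superheat = 1567 - 1440 = 127 deg C

127 deg C


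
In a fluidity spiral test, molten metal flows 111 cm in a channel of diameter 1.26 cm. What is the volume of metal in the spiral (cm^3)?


Formula: V = pi * (d/2)^2 * L  (cylinder volume)
Radius = 1.26/2 = 0.63 cm
V = pi * 0.63^2 * 111 = 138.4057 cm^3

Answer: 138.4057 cm^3


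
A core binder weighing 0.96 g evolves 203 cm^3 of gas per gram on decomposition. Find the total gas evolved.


Formula: V_gas = W_binder * gas_evolution_rate
V = 0.96 g * 203 cm^3/g = 194.8800 cm^3

Final answer: 194.8800 cm^3


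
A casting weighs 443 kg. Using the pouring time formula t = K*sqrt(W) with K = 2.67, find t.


Formula: t = K * sqrt(W)
sqrt(W) = sqrt(443) = 21.04757
t = 2.67 * 21.04757 = 56.1970 s

Answer: 56.1970 s


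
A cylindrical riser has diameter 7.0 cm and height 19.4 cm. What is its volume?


Formula: V = pi * (D/2)^2 * H  (cylinder volume)
Radius = D/2 = 7.0/2 = 3.5 cm
V = pi * 3.5^2 * 19.4 = 746.5995 cm^3

Answer: 746.5995 cm^3


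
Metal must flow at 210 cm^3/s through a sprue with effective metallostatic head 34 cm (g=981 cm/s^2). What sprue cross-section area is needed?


Formula: v = sqrt(2*g*h), A = Q/v
Velocity: v = sqrt(2 * 981 * 34) = sqrt(66708) = 258.2789 cm/s
Sprue area: A = Q / v = 210 / 258.2789 = 0.8131 cm^2

Final answer: 0.8131 cm^2


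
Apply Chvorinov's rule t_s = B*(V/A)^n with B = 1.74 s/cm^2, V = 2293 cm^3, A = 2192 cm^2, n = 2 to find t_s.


Formula: t_s = B * (V/A)^n  (Chvorinov's rule, n=2)
Modulus M = V/A = 2293/2192 = 1.046077 cm
M^2 = 1.046077^2 = 1.094277 cm^2
t_s = 1.74 * 1.094277 = 1.9040 s

Answer: 1.9040 s


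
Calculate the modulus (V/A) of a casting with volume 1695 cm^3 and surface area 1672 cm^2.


Formula: Casting Modulus M = V / A
M = 1695 cm^3 / 1672 cm^2 = 1.0138 cm

Final answer: 1.0138 cm


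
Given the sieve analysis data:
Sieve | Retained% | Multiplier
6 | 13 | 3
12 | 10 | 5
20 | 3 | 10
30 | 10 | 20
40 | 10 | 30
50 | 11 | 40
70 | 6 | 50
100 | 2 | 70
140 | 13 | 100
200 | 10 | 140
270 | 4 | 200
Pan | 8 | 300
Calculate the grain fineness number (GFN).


Formula: GFN = sum(pct * multiplier) / sum(pct)
sum(pct * multiplier) = 7399
sum(pct) = 100
GFN = 7399 / 100 = 73.99

73.99


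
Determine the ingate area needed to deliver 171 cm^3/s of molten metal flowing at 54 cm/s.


Formula: A_ingate = Q / v  (continuity equation)
A = 171 cm^3/s / 54 cm/s = 3.1667 cm^2

Answer: 3.1667 cm^2


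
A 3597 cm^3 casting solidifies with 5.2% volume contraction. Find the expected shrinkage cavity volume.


Formula: V_shrink = V_casting * shrinkage_pct / 100
V_shrink = 3597 cm^3 * 5.2 / 100 = 187.0440 cm^3

187.0440 cm^3


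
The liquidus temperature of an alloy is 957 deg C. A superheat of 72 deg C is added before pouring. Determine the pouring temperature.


Formula: T_pour = T_melt + Superheat
T_pour = 957 + 72 = 1029 deg C

Final answer: 1029 deg C


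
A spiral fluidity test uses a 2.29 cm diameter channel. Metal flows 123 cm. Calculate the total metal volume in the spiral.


Formula: V = pi * (d/2)^2 * L  (cylinder volume)
Radius = 2.29/2 = 1.145 cm
V = pi * 1.145^2 * 123 = 506.6009 cm^3

Final answer: 506.6009 cm^3


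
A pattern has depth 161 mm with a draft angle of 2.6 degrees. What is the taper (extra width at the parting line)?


Formula: taper = depth * tan(draft_angle)
tan(2.6 deg) = 0.0454097
taper = 161 mm * 0.0454097 = 7.3110 mm


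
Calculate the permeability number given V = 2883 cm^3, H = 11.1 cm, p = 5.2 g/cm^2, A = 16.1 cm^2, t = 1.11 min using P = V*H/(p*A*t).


Formula: Permeability Number P = (V * H) / (p * A * t)
Numerator: V * H = 2883 * 11.1 = 32001.3
Denominator: p * A * t = 5.2 * 16.1 * 1.11 = 92.9292
P = 32001.3 / 92.9292 = 344.3622


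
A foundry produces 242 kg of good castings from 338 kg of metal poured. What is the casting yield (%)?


Formula: Casting Yield = (W_good / W_total) * 100
Yield = (242 kg / 338 kg) * 100 = 71.5976%

Answer: 71.5976%


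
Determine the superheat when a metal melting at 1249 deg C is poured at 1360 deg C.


Formula: Superheat = T_pour - T_melt
Superheat = 1360 - 1249 = 111 deg C

Answer: 111 deg C


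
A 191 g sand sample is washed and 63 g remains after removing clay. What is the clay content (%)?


Formula: Clay% = (W_total - W_washed) / W_total * 100
Clay mass = 191 - 63 = 128 g
Clay% = 128 / 191 * 100 = 67.0157%


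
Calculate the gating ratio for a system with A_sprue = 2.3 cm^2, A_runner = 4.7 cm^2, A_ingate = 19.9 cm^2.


Sprue:Runner:Ingate = 1 : 4.7/2.3 : 19.9/2.3 = 1:2.04:8.65

Answer: 1:2.04:8.65


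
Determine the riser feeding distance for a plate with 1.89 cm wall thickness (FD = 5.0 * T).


Formula: FD = 5.0 * T  (riser feeding-distance rule)
FD = 5.0 * 1.89 cm = 9.4500 cm

9.4500 cm


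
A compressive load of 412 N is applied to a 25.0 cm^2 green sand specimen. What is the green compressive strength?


Formula: Compressive Strength = Force / Area
Strength = 412 N / 25.0 cm^2 = 16.4800 N/cm^2


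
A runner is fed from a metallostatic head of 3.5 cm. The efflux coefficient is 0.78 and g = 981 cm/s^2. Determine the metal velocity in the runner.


Formula: v = Cd * sqrt(2 * g * h)  (Torricelli with discharge coefficient)
2*g*h = 2 * 981 * 3.5 = 6867.0 cm^2/s^2
sqrt(6867.0) = 82.86736 cm/s
v = 0.78 * 82.86736 = 64.6365 cm/s

Final answer: 64.6365 cm/s


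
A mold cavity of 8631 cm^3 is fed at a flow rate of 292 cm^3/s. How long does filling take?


Formula: t_fill = V_mold / Q_flow
t = 8631 cm^3 / 292 cm^3/s = 29.5582 s


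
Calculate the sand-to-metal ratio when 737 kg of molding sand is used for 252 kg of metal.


Formula: Sand-to-Metal Ratio = W_sand / W_metal
Ratio = 737 kg / 252 kg = 2.9246

Answer: 2.9246


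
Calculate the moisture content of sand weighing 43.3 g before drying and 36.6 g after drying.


Formula: MC = (W_wet - W_dry) / W_wet * 100
Water mass = 43.3 - 36.6 = 6.7 g
MC = 6.7 / 43.3 * 100 = 15.4734%

15.4734%


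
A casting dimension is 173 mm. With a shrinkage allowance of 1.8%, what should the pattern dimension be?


Formula: L_pattern = L_casting * (1 + shrinkage_rate/100)
Shrinkage factor = 1 + 1.8/100 = 1.018
L_pattern = 173 mm * 1.018 = 176.1140 mm

176.1140 mm


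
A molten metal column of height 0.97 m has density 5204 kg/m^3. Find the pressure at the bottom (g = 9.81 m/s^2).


Formula: P = rho * g * h
rho * g = 5204 * 9.81 = 51051.24 N/m^3
P = 51051.24 * 0.97 = 49519.7028 Pa

Final answer: 49519.7028 Pa


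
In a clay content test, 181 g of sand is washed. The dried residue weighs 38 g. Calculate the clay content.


Formula: Clay% = (W_total - W_washed) / W_total * 100
Clay mass = 181 - 38 = 143 g
Clay% = 143 / 181 * 100 = 79.0055%


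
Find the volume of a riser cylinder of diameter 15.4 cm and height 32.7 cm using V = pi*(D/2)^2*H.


Formula: V = pi * (D/2)^2 * H  (cylinder volume)
Radius = D/2 = 15.4/2 = 7.7 cm
V = pi * 7.7^2 * 32.7 = 6090.8664 cm^3

6090.8664 cm^3


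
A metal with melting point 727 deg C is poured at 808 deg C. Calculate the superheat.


Formula: Superheat = T_pour - T_melt
Superheat = 808 - 727 = 81 deg C

81 deg C


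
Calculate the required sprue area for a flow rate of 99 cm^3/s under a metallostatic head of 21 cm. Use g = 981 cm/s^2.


Formula: v = sqrt(2*g*h), A = Q/v
Velocity: v = sqrt(2 * 981 * 21) = sqrt(41202) = 202.9828 cm/s
Sprue area: A = Q / v = 99 / 202.9828 = 0.4877 cm^2

Final answer: 0.4877 cm^2


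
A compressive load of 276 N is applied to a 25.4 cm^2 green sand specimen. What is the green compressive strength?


Formula: Compressive Strength = Force / Area
Strength = 276 N / 25.4 cm^2 = 10.8661 N/cm^2

10.8661 N/cm^2


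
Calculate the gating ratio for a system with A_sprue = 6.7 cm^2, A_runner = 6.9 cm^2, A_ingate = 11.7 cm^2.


Sprue:Runner:Ingate = 1 : 6.9/6.7 : 11.7/6.7 = 1:1.03:1.75

1:1.03:1.75


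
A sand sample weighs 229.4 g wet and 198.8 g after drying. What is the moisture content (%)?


Formula: MC = (W_wet - W_dry) / W_wet * 100
Water mass = 229.4 - 198.8 = 30.6 g
MC = 30.6 / 229.4 * 100 = 13.3391%

13.3391%


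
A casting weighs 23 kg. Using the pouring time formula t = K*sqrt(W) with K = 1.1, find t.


Formula: t = K * sqrt(W)
sqrt(W) = sqrt(23) = 4.79583
t = 1.1 * 4.79583 = 5.2754 s

Final answer: 5.2754 s


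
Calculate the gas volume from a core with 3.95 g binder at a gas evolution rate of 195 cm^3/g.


Formula: V_gas = W_binder * gas_evolution_rate
V = 3.95 g * 195 cm^3/g = 770.2500 cm^3

Answer: 770.2500 cm^3


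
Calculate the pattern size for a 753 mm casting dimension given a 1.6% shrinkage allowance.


Formula: L_pattern = L_casting * (1 + shrinkage_rate/100)
Shrinkage factor = 1 + 1.6/100 = 1.016
L_pattern = 753 mm * 1.016 = 765.0480 mm

Final answer: 765.0480 mm


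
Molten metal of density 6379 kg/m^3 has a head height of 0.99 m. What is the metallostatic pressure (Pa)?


Formula: P = rho * g * h
rho * g = 6379 * 9.81 = 62577.99 N/m^3
P = 62577.99 * 0.99 = 61952.2101 Pa

61952.2101 Pa


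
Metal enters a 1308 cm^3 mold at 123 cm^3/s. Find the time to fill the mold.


Formula: t_fill = V_mold / Q_flow
t = 1308 cm^3 / 123 cm^3/s = 10.6341 s

Answer: 10.6341 s


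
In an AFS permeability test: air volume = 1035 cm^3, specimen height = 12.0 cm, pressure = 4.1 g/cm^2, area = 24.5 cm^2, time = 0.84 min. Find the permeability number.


Formula: Permeability Number P = (V * H) / (p * A * t)
Numerator: V * H = 1035 * 12.0 = 12420.0
Denominator: p * A * t = 4.1 * 24.5 * 0.84 = 84.378
P = 12420.0 / 84.378 = 147.1948


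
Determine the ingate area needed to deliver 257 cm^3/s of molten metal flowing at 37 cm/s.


Formula: A_ingate = Q / v  (continuity equation)
A = 257 cm^3/s / 37 cm/s = 6.9459 cm^2

Final answer: 6.9459 cm^2


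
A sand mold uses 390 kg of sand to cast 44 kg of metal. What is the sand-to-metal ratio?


Formula: Sand-to-Metal Ratio = W_sand / W_metal
Ratio = 390 kg / 44 kg = 8.8636

8.8636


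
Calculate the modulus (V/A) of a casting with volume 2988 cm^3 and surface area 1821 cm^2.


Formula: Casting Modulus M = V / A
M = 2988 cm^3 / 1821 cm^2 = 1.6409 cm

1.6409 cm


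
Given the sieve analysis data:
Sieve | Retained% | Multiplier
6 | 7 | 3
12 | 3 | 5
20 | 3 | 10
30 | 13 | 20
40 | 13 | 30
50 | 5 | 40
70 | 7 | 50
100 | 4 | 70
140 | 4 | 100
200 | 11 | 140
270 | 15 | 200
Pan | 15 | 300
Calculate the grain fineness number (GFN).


Formula: GFN = sum(pct * multiplier) / sum(pct)
sum(pct * multiplier) = 10986
sum(pct) = 100
GFN = 10986 / 100 = 109.86

109.86


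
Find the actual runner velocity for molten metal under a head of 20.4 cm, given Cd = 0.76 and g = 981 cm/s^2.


Formula: v = Cd * sqrt(2 * g * h)  (Torricelli with discharge coefficient)
2*g*h = 2 * 981 * 20.4 = 40024.8 cm^2/s^2
sqrt(40024.8) = 200.06199 cm/s
v = 0.76 * 200.06199 = 152.0471 cm/s

152.0471 cm/s


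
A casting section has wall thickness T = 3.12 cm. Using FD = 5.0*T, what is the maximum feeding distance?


Formula: FD = 5.0 * T  (riser feeding-distance rule)
FD = 5.0 * 3.12 cm = 15.6000 cm

Final answer: 15.6000 cm


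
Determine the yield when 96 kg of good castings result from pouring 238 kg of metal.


Formula: Casting Yield = (W_good / W_total) * 100
Yield = (96 kg / 238 kg) * 100 = 40.3361%

Answer: 40.3361%


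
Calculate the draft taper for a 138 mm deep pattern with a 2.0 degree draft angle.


Formula: taper = depth * tan(draft_angle)
tan(2.0 deg) = 0.0349208
taper = 138 mm * 0.0349208 = 4.8191 mm

Answer: 4.8191 mm


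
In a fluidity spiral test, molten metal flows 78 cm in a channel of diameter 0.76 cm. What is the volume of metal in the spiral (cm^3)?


Formula: V = pi * (d/2)^2 * L  (cylinder volume)
Radius = 0.76/2 = 0.38 cm
V = pi * 0.38^2 * 78 = 35.3844 cm^3


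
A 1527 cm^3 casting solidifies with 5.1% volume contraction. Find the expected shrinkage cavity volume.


Formula: V_shrink = V_casting * shrinkage_pct / 100
V_shrink = 1527 cm^3 * 5.1 / 100 = 77.8770 cm^3

Final answer: 77.8770 cm^3


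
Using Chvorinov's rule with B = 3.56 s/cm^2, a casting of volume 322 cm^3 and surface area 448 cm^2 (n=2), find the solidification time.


Formula: t_s = B * (V/A)^n  (Chvorinov's rule, n=2)
Modulus M = V/A = 322/448 = 0.718750 cm
M^2 = 0.718750^2 = 0.516602 cm^2
t_s = 3.56 * 0.516602 = 1.8391 s


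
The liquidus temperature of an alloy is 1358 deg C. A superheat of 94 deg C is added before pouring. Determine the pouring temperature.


Formula: T_pour = T_melt + Superheat
T_pour = 1358 + 94 = 1452 deg C

Answer: 1452 deg C


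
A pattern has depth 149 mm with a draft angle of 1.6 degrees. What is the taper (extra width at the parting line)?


Formula: taper = depth * tan(draft_angle)
tan(1.6 deg) = 0.0279325
taper = 149 mm * 0.0279325 = 4.1619 mm


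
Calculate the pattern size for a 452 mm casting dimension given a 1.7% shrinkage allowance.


Formula: L_pattern = L_casting * (1 + shrinkage_rate/100)
Shrinkage factor = 1 + 1.7/100 = 1.017
L_pattern = 452 mm * 1.017 = 459.6840 mm

459.6840 mm


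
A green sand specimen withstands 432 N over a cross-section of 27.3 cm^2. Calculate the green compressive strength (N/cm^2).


Formula: Compressive Strength = Force / Area
Strength = 432 N / 27.3 cm^2 = 15.8242 N/cm^2

Answer: 15.8242 N/cm^2


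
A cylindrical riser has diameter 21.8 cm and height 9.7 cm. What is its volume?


Formula: V = pi * (D/2)^2 * H  (cylinder volume)
Radius = D/2 = 21.8/2 = 10.9 cm
V = pi * 10.9^2 * 9.7 = 3620.5504 cm^3

3620.5504 cm^3


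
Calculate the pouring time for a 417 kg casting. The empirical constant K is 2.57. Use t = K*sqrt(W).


Formula: t = K * sqrt(W)
sqrt(W) = sqrt(417) = 20.42058
t = 2.57 * 20.42058 = 52.4809 s

Final answer: 52.4809 s


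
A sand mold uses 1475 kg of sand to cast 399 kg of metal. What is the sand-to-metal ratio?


Formula: Sand-to-Metal Ratio = W_sand / W_metal
Ratio = 1475 kg / 399 kg = 3.6967

3.6967
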